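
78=78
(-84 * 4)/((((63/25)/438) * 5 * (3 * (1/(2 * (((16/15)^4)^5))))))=-5648101429239547504227254272/199515403804779052734375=-28309.10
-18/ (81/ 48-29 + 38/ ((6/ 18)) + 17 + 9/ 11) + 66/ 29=374022/ 177799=2.10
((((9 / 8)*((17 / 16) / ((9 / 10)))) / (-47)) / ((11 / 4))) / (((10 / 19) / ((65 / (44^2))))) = -0.00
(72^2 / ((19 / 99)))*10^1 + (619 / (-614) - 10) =270102.68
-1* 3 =-3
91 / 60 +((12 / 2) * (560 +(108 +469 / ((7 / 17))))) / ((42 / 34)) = 8778.37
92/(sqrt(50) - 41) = -3772/1631 - 460 * sqrt(2)/1631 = -2.71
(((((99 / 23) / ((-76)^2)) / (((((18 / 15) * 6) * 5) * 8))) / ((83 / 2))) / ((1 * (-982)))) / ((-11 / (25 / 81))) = 0.00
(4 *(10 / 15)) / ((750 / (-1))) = -4 / 1125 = -0.00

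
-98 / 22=-49 / 11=-4.45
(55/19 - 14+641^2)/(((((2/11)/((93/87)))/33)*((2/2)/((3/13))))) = 131770289376/7163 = 18395963.89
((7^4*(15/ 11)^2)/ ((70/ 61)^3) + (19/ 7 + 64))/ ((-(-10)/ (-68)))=-1740101317/ 84700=-20544.29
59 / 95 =0.62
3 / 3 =1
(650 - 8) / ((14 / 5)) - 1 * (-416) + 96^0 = 4524 / 7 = 646.29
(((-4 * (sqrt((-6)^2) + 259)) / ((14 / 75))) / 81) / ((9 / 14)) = -26500 / 243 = -109.05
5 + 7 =12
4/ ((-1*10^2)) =-1/ 25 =-0.04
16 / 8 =2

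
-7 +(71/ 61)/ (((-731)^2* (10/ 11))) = -2281720689/ 325960210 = -7.00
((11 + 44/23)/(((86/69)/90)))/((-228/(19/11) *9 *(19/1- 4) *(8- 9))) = 9/172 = 0.05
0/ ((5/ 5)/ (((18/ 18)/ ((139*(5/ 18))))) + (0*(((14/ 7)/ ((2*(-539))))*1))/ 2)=0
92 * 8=736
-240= -240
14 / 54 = 7 / 27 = 0.26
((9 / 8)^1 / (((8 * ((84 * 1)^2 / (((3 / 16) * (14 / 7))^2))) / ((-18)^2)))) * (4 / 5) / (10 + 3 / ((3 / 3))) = 729 / 13045760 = 0.00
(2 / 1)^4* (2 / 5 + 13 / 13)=112 / 5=22.40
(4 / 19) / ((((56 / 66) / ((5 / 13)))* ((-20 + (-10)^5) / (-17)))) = 187 / 11528972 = 0.00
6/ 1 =6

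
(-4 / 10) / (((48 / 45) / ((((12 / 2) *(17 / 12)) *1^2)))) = -51 / 16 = -3.19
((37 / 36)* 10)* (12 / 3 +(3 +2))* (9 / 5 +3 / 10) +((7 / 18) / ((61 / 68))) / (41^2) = 194.25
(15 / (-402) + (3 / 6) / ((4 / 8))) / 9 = 43 / 402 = 0.11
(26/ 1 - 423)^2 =157609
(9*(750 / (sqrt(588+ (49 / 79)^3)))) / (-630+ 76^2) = 266625*sqrt(467590651) / 106604749559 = 0.05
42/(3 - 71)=-21/34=-0.62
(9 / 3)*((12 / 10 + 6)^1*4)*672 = 290304 / 5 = 58060.80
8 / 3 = 2.67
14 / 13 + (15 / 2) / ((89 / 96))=10606 / 1157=9.17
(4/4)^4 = 1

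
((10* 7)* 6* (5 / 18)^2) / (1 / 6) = 1750 / 9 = 194.44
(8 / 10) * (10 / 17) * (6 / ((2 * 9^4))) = 8 / 37179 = 0.00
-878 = -878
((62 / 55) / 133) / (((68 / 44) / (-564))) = -3.09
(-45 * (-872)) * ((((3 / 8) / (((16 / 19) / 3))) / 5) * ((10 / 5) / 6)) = 55917 / 16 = 3494.81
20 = 20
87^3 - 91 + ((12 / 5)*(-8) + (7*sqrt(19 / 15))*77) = 539*sqrt(285) / 15 + 3291964 / 5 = 658999.42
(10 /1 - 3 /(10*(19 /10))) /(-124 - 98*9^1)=-187 /19114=-0.01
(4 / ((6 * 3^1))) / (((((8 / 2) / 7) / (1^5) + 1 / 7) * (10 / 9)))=7 / 25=0.28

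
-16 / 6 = -8 / 3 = -2.67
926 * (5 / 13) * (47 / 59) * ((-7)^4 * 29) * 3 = 45455900070 / 767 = 59264537.25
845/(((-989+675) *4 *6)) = -845/7536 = -0.11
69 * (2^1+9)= 759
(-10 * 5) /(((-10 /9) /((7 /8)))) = 315 /8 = 39.38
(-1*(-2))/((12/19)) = 19/6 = 3.17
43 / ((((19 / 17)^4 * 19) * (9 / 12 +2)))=14365612 / 27237089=0.53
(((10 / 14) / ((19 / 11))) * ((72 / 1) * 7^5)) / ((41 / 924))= 8785355040 / 779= 11277734.33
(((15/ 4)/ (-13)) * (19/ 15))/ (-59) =19/ 3068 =0.01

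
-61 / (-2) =61 / 2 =30.50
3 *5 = 15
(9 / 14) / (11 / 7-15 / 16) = 1.01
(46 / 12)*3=11.50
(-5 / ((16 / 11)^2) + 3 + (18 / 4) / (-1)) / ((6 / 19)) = -18791 / 1536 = -12.23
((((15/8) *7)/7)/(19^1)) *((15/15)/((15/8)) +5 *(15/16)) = 1253/2432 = 0.52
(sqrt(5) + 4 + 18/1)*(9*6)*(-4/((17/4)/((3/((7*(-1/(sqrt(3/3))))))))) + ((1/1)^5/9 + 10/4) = 2592*sqrt(5)/119 + 1032025/2142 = 530.51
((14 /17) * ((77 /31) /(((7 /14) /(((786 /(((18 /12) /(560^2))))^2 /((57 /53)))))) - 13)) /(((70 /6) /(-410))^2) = 8891811094331003100137976 /70091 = 126860953536559659587.36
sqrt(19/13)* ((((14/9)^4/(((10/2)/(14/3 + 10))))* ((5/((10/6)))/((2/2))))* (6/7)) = 482944* sqrt(247)/142155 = 53.39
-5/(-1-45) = 5/46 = 0.11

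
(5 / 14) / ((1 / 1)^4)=5 / 14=0.36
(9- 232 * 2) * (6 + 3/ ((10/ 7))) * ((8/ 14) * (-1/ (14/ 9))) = 9477/ 7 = 1353.86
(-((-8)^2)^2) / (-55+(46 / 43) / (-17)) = 74.39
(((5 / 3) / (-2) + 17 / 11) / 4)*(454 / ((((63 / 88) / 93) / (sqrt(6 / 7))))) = 661478*sqrt(42) / 441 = 9720.79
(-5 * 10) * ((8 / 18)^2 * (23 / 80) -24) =96970 / 81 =1197.16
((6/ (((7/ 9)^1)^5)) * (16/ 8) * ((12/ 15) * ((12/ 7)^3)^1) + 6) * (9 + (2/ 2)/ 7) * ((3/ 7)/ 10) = 486787611456/ 7061881225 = 68.93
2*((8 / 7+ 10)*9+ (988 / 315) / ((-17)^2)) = 18260996 / 91035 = 200.59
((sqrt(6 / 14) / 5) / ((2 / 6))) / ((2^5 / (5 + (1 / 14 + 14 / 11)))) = 0.08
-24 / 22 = -12 / 11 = -1.09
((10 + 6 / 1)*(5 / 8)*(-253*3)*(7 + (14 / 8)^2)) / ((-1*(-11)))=-55545 / 8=-6943.12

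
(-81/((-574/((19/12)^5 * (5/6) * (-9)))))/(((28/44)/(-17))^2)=-432933529655/57602048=-7515.94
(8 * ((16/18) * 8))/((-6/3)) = -28.44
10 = 10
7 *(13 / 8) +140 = 1211 / 8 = 151.38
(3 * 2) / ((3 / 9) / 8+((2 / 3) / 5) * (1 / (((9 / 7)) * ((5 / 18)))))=1200 / 83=14.46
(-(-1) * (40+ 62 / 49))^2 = 4088484 / 2401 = 1702.83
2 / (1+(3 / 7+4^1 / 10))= 35 / 32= 1.09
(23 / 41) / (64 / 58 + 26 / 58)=667 / 1845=0.36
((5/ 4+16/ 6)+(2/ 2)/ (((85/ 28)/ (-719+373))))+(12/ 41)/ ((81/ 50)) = -41356309/ 376380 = -109.88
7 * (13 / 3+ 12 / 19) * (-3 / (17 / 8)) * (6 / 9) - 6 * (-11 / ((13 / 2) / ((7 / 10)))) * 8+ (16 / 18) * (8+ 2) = 6243152 / 188955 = 33.04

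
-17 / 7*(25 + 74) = -1683 / 7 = -240.43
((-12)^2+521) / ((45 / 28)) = 3724 / 9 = 413.78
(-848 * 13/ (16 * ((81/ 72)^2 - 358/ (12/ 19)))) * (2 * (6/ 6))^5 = 325632/ 8353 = 38.98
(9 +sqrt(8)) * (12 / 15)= 8 * sqrt(2) / 5 +36 / 5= 9.46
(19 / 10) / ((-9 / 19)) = -361 / 90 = -4.01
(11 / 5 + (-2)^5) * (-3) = 447 / 5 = 89.40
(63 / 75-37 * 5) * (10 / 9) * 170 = -313072 / 9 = -34785.78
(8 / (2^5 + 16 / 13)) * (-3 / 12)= -13 / 216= -0.06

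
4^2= 16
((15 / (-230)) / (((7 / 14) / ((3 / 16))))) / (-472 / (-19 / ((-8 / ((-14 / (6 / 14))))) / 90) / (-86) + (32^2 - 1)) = -120099 / 4992395824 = -0.00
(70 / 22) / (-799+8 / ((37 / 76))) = -259 / 63701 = -0.00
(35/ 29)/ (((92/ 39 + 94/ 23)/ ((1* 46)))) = 103155/ 11977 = 8.61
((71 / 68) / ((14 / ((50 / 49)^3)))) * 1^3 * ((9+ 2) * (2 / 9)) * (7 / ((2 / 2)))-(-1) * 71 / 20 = 1766146087 / 360005940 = 4.91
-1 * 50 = -50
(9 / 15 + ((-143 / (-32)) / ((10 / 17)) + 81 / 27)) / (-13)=-3583 / 4160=-0.86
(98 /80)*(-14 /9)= -1.91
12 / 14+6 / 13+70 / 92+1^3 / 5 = 47711 / 20930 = 2.28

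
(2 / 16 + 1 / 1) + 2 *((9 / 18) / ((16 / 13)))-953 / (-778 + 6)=9795 / 3088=3.17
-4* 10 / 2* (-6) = 120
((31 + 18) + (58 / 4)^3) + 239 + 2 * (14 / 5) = 133689 / 40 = 3342.22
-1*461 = -461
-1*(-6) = 6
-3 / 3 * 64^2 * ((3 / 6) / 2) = -1024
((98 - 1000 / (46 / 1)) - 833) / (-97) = 17405 / 2231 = 7.80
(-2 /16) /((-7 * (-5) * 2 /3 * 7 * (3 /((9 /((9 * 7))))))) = -1 /27440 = -0.00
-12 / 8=-3 / 2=-1.50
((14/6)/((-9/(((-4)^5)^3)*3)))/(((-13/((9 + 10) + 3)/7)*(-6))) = 578746843136/3159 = 183205711.66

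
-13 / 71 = -0.18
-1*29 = -29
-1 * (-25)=25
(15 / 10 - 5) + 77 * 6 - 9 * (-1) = 935 / 2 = 467.50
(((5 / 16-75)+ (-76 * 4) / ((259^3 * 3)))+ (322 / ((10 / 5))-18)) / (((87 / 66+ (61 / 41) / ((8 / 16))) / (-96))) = -102772567187708 / 67289420667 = -1527.32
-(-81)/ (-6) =-27/ 2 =-13.50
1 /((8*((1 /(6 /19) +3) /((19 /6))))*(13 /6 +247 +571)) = 3 /38332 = 0.00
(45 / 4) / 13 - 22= -1099 / 52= -21.13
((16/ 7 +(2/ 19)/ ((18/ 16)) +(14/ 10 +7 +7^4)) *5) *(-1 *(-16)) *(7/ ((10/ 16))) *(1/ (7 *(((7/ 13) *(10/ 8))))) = 96076025344/ 209475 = 458651.51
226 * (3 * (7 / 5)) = 4746 / 5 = 949.20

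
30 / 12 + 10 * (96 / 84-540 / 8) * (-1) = 9325 / 14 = 666.07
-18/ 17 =-1.06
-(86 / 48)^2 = -1849 / 576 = -3.21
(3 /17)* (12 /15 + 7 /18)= 107 /510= 0.21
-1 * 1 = -1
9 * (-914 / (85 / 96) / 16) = -49356 / 85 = -580.66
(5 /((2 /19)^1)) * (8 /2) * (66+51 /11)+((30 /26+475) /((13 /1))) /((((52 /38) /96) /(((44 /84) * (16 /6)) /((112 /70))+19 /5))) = 12905096894 /507507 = 25428.41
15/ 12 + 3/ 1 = 17/ 4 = 4.25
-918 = -918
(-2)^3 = -8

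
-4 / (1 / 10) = -40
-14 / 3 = -4.67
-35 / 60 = -0.58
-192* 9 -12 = -1740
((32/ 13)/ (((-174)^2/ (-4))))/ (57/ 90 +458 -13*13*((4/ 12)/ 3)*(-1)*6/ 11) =-3520/ 5074956471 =-0.00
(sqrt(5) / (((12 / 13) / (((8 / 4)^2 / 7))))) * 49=91 * sqrt(5) / 3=67.83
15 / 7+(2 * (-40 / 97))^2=185935 / 65863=2.82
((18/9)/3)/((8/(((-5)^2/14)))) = 25/168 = 0.15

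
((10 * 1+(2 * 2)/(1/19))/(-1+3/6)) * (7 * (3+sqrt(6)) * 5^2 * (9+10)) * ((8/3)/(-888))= 571900 * sqrt(6)/333+571900/111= 9359.05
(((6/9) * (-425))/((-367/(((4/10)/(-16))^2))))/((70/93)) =527/822080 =0.00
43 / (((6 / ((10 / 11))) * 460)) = 43 / 3036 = 0.01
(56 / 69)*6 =112 / 23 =4.87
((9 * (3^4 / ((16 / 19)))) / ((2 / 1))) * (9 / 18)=13851 / 64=216.42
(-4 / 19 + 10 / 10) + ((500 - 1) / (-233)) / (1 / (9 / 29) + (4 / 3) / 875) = 0.13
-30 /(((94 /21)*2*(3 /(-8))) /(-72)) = -30240 /47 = -643.40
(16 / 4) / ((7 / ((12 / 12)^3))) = 4 / 7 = 0.57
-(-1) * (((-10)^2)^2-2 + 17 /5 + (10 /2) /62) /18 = 3100459 /5580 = 555.64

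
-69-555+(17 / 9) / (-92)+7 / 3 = -514757 / 828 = -621.69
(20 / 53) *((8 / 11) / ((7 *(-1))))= -160 / 4081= -0.04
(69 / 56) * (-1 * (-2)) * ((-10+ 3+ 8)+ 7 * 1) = 138 / 7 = 19.71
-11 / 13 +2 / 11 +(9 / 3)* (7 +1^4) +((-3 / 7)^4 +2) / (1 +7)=64795365 / 2746744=23.59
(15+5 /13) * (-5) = -1000 /13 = -76.92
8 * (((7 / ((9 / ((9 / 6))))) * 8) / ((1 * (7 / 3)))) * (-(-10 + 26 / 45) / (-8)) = -1696 / 45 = -37.69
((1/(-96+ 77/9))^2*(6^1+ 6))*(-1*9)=-8748/619369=-0.01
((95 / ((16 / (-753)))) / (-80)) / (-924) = -4769 / 78848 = -0.06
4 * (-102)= -408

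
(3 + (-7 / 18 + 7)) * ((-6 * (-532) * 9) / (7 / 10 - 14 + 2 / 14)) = -6442520 / 307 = -20985.41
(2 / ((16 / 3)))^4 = 0.02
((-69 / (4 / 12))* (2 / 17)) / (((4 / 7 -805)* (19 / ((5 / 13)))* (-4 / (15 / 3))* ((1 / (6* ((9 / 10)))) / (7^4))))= -156557205 / 15763046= -9.93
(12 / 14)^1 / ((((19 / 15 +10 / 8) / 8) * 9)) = 320 / 1057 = 0.30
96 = 96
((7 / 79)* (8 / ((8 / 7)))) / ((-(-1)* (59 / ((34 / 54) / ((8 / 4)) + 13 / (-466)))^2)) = 159643225 / 10883547698319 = 0.00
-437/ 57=-23/ 3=-7.67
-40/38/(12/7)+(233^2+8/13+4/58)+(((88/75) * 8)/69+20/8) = 4025026948529/74137050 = 54291.71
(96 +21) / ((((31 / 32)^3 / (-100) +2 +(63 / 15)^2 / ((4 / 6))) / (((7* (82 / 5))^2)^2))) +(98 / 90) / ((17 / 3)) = 28300380789768358663 / 39621873225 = 714261555.20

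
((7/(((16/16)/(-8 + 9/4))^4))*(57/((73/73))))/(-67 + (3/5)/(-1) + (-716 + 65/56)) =-3907979565/7010656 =-557.43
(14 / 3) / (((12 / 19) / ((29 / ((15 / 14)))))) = 26999 / 135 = 199.99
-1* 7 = -7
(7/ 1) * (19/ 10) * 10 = 133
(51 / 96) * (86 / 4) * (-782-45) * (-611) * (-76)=-7018070033 / 16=-438629377.06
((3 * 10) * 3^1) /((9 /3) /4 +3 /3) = 51.43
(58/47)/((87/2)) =4/141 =0.03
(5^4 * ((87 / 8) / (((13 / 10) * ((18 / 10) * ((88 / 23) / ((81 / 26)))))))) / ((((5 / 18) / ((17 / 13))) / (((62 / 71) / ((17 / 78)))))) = 44610.53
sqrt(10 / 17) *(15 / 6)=5 *sqrt(170) / 34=1.92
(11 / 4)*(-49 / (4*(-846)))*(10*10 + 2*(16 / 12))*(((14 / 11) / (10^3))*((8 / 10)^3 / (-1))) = -52822 / 19828125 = -0.00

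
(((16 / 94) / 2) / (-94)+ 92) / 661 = 203226 / 1460149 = 0.14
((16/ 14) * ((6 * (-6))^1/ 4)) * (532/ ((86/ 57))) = -3626.79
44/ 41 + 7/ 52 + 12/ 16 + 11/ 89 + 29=2948815/ 94874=31.08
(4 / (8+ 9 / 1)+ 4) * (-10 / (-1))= 720 / 17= 42.35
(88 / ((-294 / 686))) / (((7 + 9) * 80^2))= -77 / 38400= -0.00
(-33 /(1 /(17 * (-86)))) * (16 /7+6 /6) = 1109658 /7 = 158522.57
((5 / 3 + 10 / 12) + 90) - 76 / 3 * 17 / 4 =-91 / 6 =-15.17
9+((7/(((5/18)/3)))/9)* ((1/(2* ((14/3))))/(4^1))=369/40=9.22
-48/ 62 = -24/ 31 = -0.77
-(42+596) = -638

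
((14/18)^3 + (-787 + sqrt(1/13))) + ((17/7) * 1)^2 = -27884939/35721 + sqrt(13)/13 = -780.35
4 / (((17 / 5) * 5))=4 / 17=0.24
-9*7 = -63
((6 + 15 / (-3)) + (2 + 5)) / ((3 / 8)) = 64 / 3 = 21.33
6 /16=3 /8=0.38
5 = 5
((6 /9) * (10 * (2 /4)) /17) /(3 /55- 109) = -275 /152796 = -0.00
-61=-61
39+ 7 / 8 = 319 / 8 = 39.88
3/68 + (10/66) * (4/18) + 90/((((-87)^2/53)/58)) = 21453319/585684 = 36.63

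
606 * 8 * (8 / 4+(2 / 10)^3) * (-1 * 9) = -10951632 / 125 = -87613.06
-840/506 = -420/253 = -1.66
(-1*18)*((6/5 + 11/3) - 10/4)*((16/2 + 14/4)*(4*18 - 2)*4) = -137172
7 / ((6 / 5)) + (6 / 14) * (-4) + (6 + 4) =14.12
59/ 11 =5.36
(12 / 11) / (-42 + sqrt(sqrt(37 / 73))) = -0.03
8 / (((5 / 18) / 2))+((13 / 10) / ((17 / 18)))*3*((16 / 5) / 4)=25884 / 425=60.90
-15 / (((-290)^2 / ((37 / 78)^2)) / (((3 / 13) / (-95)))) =1369 / 14042345200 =0.00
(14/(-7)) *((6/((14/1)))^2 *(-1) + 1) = -80/49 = -1.63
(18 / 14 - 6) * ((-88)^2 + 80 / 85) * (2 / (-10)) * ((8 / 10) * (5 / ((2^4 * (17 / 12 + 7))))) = 13034736 / 60095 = 216.90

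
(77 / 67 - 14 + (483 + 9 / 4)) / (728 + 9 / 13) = 1645839 / 2538764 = 0.65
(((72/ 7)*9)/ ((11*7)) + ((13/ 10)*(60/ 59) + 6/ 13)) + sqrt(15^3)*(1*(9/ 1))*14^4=1234368/ 413413 + 5186160*sqrt(15)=20085914.30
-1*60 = -60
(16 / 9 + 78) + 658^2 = 3897394 / 9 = 433043.78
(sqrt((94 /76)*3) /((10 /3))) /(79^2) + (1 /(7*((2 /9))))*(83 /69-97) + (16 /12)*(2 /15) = -444887 /7245 + 3*sqrt(5358) /2371580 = -61.41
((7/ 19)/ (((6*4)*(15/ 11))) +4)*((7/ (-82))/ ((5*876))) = -0.00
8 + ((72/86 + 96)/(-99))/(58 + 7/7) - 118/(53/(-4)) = 74940452/4437213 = 16.89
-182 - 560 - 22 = -764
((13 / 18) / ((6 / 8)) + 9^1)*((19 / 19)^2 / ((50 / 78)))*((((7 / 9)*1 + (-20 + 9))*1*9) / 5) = -321724 / 1125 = -285.98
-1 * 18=-18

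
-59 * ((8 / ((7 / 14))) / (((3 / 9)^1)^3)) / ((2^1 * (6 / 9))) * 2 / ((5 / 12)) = -458784 / 5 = -91756.80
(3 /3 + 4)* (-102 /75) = -34 /5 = -6.80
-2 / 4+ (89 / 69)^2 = 11081 / 9522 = 1.16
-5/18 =-0.28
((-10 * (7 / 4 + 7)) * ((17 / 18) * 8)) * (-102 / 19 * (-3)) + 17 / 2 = -404277 / 38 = -10638.87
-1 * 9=-9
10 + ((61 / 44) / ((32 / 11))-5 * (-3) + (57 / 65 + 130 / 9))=3054949 / 74880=40.80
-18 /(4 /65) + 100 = -385 /2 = -192.50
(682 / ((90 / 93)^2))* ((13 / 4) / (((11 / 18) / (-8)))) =-774566 / 25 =-30982.64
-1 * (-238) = 238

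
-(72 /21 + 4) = -52 /7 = -7.43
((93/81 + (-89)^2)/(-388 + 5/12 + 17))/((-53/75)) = 21389800/707073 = 30.25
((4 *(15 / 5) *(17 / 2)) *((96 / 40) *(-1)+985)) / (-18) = -83521 / 15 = -5568.07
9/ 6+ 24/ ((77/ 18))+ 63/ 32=22371/ 2464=9.08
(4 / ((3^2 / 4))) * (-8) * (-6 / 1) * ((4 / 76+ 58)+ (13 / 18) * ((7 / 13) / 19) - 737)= -29720704 / 513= -57935.10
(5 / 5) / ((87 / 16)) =16 / 87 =0.18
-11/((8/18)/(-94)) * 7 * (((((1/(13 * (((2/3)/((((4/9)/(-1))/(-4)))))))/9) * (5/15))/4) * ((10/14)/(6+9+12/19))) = 4465/50544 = 0.09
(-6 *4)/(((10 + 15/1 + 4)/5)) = -4.14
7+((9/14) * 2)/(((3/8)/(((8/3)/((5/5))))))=16.14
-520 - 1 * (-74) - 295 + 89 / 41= -30292 / 41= -738.83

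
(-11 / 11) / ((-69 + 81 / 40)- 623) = 40 / 27599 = 0.00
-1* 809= -809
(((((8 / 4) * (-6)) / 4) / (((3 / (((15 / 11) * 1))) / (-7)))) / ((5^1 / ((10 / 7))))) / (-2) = -15 / 11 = -1.36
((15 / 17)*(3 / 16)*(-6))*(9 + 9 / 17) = -10935 / 1156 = -9.46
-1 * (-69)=69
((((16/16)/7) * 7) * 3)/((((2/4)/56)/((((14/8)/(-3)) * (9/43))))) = -1764/43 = -41.02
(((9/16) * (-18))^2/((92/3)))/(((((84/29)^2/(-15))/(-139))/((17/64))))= 65192818815/295436288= 220.67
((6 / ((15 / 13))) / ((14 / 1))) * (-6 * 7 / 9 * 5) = -26 / 3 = -8.67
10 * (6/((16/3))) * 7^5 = 756315/4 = 189078.75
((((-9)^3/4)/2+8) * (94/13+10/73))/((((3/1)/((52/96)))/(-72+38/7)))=9672995/1314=7361.49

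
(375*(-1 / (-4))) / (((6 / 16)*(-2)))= -125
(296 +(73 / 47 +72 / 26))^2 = 33671149009 / 373321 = 90193.56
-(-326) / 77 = 326 / 77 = 4.23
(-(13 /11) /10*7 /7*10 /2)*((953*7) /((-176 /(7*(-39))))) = -23675379 /3872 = -6114.51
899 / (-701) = -899 / 701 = -1.28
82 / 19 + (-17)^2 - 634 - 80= -7993 / 19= -420.68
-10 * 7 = -70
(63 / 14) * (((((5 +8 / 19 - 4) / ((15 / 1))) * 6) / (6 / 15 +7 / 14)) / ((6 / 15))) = 135 / 19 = 7.11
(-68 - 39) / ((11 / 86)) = -9202 / 11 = -836.55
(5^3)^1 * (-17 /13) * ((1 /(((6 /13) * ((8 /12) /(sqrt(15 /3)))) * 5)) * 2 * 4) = -850 * sqrt(5) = -1900.66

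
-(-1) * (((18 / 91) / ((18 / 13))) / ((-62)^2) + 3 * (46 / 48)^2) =3558631 / 1291584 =2.76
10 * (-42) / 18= -70 / 3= -23.33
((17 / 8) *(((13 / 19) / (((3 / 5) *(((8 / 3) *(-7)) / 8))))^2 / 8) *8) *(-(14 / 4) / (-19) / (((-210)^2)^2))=2873 / 59760744019200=0.00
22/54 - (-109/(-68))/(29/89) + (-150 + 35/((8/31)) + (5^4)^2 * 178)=7404241738765/106488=69531231.11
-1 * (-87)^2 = -7569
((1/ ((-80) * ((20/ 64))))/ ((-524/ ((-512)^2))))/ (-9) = -65536/ 29475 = -2.22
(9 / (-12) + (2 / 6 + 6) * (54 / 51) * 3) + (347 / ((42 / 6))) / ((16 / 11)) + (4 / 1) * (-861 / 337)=27737429 / 641648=43.23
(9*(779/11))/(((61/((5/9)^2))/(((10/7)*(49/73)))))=3.09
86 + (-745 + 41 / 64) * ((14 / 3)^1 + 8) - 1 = -896981 / 96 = -9343.55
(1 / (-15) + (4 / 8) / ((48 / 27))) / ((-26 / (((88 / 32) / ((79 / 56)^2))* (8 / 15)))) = -111034 / 18254925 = -0.01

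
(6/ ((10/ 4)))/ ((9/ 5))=4/ 3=1.33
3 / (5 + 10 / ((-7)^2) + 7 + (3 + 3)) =147 / 892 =0.16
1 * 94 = 94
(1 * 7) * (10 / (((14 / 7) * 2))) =17.50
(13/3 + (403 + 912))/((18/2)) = 3958/27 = 146.59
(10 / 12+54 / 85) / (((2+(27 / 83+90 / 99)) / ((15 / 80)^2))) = 2051511 / 128514560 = 0.02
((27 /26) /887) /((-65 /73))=-1971 /1499030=-0.00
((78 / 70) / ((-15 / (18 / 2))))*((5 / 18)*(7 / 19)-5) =871 / 266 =3.27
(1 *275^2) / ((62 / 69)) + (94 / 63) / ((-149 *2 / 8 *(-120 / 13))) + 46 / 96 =5877938492711 / 69839280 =84163.79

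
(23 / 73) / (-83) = -23 / 6059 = -0.00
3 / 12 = 1 / 4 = 0.25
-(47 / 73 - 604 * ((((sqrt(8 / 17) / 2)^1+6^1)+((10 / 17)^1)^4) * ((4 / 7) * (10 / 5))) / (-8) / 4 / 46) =-492724908 / 140231759 - 151 * sqrt(34) / 5474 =-3.67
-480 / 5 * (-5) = 480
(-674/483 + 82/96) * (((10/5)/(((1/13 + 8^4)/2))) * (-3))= 54379/34292356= 0.00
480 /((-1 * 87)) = -160 /29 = -5.52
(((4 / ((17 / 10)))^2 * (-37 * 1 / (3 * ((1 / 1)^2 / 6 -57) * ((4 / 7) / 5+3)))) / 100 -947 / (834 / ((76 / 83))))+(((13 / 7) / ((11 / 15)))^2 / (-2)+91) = 34771091968950265 / 400785155841378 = 86.76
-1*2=-2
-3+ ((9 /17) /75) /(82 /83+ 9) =-1056726 /352325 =-3.00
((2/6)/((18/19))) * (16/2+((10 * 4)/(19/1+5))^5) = 96311/13122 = 7.34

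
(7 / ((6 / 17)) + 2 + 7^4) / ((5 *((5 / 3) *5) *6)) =14537 / 1500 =9.69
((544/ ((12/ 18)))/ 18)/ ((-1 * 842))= -68/ 1263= -0.05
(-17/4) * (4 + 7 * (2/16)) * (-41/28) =27183/896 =30.34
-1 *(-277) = 277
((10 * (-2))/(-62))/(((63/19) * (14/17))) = 1615/13671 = 0.12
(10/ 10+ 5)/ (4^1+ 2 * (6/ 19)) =57/ 44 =1.30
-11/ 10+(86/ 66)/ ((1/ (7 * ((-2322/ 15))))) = -155437/ 110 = -1413.06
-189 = -189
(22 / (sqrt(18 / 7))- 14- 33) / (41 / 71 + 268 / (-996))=-17679 / 116 + 64823*sqrt(14) / 5452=-107.92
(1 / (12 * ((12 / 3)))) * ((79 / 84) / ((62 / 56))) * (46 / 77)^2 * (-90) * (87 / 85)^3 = -27519498873 / 45150224350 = -0.61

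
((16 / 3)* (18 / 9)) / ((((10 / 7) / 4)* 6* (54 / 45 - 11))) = -32 / 63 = -0.51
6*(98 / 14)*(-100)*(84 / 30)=-11760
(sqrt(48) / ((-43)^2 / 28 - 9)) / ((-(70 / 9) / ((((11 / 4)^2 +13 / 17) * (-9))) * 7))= 36693 * sqrt(3) / 380086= 0.17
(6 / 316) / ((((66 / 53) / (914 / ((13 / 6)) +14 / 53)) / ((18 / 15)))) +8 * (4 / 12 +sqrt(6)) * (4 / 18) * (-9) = 404993 / 169455 - 16 * sqrt(6) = -36.80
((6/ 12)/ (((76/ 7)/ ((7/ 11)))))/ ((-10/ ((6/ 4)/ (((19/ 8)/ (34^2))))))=-2.14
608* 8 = 4864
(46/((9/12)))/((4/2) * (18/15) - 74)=-460/537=-0.86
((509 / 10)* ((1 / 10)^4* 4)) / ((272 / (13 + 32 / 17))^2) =32580581 / 534534400000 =0.00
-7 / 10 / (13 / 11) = -77 / 130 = -0.59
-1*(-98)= 98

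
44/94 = 22/47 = 0.47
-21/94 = -0.22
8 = 8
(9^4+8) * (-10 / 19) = -3457.37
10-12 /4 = 7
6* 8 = 48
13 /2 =6.50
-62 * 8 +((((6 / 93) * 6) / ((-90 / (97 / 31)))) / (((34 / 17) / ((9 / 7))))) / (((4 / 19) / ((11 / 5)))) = -333720019 / 672700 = -496.09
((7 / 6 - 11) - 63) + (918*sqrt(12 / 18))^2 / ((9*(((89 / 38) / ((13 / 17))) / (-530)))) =-5768457133 / 534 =-10802354.18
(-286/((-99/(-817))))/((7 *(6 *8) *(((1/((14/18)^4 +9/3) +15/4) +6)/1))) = -0.70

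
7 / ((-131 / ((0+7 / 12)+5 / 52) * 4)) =-371 / 40872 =-0.01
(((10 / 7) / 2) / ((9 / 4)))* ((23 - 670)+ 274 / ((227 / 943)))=743420 / 4767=155.95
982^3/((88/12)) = 1420449252/11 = 129131750.18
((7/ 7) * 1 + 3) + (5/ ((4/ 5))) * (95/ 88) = 3783/ 352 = 10.75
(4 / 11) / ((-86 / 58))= -116 / 473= -0.25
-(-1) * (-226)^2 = 51076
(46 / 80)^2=529 / 1600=0.33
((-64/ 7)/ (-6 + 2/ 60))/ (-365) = -0.00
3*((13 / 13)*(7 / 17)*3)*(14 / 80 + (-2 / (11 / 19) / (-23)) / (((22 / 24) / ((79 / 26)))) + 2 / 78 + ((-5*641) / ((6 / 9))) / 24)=-739.75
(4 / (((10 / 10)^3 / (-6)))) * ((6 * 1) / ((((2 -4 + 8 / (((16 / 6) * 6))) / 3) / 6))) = 1728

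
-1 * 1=-1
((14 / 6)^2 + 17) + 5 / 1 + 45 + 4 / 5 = 3296 / 45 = 73.24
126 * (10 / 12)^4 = 4375 / 72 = 60.76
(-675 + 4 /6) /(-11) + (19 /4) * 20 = 5158 /33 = 156.30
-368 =-368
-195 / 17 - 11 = -382 / 17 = -22.47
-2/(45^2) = -2/2025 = -0.00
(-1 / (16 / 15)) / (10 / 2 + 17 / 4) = -15 / 148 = -0.10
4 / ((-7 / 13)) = -52 / 7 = -7.43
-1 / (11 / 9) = -9 / 11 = -0.82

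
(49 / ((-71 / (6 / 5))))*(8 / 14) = -0.47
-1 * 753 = -753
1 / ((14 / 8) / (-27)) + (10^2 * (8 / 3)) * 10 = 55676 / 21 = 2651.24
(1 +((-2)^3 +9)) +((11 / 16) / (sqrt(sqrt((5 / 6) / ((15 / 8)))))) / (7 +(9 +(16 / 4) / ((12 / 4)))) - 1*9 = -7 +33*sqrt(6) / 1664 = -6.95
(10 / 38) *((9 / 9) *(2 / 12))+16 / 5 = 1849 / 570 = 3.24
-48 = -48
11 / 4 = 2.75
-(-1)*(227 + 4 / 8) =455 / 2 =227.50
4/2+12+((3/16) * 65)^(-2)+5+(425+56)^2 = 8798224756/38025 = 231380.01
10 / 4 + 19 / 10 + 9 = 67 / 5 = 13.40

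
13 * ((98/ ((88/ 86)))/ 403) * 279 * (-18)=-170667/ 11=-15515.18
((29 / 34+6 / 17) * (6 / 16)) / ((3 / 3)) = 123 / 272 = 0.45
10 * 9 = 90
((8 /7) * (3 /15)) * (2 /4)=4 /35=0.11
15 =15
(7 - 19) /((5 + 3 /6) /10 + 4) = -2.64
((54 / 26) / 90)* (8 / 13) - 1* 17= -14353 / 845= -16.99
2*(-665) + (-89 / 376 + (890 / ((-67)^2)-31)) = -2297247785 / 1687864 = -1361.04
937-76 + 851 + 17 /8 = 13713 /8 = 1714.12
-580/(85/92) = -10672/17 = -627.76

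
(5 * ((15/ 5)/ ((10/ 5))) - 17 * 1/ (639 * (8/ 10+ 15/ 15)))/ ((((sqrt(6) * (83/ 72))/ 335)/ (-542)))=-481312.83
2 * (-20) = -40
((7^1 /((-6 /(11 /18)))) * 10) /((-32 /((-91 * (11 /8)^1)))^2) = -385770385 /3538944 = -109.01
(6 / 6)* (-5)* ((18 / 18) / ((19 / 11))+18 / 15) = -169 / 19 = -8.89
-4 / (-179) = 4 / 179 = 0.02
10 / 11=0.91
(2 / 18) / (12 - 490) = -1 / 4302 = -0.00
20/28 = 5/7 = 0.71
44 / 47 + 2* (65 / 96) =5167 / 2256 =2.29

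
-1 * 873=-873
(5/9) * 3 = 5/3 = 1.67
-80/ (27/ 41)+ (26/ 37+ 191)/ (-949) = -121.68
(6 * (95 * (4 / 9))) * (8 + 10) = 4560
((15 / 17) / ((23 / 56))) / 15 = 56 / 391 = 0.14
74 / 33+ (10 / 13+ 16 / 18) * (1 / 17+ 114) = 4186888 / 21879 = 191.37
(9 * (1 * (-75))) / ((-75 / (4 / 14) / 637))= 1638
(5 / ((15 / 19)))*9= 57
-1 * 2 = -2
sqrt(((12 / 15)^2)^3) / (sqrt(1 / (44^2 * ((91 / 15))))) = 2816 * sqrt(1365) / 1875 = 55.49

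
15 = 15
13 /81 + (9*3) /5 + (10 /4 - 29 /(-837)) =203269 /25110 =8.10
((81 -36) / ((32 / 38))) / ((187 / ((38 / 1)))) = 16245 / 1496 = 10.86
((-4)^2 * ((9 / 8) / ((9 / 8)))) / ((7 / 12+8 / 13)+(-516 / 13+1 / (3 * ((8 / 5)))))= -4992 / 11945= -0.42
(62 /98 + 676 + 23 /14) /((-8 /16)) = -66471 /49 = -1356.55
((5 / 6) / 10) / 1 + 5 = 61 / 12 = 5.08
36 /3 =12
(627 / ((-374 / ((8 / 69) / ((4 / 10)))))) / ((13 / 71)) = -13490 / 5083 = -2.65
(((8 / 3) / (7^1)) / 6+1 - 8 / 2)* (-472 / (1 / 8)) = 698560 / 63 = 11088.25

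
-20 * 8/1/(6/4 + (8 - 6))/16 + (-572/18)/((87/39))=-31246/1827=-17.10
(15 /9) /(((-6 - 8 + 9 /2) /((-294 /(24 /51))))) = 4165 /38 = 109.61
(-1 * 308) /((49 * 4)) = -1.57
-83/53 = -1.57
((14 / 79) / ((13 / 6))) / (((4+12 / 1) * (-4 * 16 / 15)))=-0.00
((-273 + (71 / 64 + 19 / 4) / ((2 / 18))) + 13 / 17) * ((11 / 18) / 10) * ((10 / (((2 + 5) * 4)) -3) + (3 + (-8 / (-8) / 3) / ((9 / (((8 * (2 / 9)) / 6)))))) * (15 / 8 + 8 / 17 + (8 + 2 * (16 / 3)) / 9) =-554233836299 / 25395793920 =-21.82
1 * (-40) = -40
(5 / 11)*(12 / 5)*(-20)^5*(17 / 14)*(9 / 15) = -195840000 / 77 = -2543376.62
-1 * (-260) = 260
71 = 71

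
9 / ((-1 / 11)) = -99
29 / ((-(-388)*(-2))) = -29 / 776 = -0.04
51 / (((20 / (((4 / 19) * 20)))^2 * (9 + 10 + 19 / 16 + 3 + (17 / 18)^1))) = 117504 / 1254475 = 0.09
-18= -18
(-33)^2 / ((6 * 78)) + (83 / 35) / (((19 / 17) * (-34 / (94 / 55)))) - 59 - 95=-288669877 / 1901900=-151.78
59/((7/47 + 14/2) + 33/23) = 63779/9279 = 6.87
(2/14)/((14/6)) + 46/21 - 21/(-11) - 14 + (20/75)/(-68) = -450963/45815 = -9.84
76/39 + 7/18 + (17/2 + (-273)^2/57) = 2930723/2223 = 1318.36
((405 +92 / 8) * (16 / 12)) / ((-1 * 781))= -0.71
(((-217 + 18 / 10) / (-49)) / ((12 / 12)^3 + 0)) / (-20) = -269 / 1225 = -0.22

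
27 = 27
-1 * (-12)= 12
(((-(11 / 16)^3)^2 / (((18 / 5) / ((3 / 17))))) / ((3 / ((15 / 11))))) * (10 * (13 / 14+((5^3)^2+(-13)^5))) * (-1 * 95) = 9522889362806875 / 11978932224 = 794969.80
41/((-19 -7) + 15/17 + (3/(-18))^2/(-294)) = -1.63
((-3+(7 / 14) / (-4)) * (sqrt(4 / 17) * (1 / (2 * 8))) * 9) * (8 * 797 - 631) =-1292625 * sqrt(17) / 1088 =-4898.56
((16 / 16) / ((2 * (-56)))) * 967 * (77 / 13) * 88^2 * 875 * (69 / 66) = -362271673.08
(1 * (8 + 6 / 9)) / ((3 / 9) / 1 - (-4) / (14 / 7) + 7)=13 / 14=0.93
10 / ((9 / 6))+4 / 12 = 7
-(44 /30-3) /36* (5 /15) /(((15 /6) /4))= 46 /2025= 0.02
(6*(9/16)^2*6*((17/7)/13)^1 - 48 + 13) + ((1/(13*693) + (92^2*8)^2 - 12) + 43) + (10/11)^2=29079071099638121/6342336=4584914942.95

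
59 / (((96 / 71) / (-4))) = -4189 / 24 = -174.54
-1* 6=-6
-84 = -84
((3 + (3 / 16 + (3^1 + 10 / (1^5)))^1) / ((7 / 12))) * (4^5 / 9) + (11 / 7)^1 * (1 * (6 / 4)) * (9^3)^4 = 27960524244227 / 42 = 665726767719.69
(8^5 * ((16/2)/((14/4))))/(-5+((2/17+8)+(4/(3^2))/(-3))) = 240648192/9541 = 25222.53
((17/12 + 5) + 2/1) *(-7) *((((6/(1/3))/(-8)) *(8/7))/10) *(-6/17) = -909/170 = -5.35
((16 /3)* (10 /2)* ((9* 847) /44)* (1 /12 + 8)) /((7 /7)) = 37345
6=6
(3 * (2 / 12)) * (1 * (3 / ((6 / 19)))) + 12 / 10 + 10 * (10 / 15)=757 / 60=12.62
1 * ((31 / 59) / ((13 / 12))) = 372 / 767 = 0.49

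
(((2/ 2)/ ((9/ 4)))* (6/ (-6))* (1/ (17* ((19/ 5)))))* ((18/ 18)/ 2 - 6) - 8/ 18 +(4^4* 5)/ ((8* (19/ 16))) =130166/ 969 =134.33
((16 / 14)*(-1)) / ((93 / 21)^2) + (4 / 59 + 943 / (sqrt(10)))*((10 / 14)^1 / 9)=-188932 / 3572037 + 943*sqrt(10) / 126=23.61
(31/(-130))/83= -31/10790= -0.00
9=9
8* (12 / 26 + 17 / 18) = 1316 / 117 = 11.25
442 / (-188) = -221 / 94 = -2.35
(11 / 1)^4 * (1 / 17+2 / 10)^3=253.85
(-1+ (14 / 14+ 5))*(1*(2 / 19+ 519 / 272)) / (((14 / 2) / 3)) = 156075 / 36176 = 4.31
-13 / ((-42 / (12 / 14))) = 13 / 49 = 0.27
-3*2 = -6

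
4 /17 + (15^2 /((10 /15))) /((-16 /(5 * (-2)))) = 211.17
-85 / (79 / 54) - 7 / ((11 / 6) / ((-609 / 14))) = 93843 / 869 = 107.99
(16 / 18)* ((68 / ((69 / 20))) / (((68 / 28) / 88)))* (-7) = -2759680 / 621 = -4443.93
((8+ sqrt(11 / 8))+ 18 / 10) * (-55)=-603.49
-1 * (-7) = 7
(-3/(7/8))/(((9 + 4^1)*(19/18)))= -432/1729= -0.25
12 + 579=591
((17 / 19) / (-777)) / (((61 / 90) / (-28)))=2040 / 42883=0.05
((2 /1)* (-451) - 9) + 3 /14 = -12751 /14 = -910.79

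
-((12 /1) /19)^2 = -144 /361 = -0.40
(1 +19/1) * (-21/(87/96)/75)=-896/145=-6.18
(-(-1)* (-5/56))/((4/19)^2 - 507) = 1805/10248616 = 0.00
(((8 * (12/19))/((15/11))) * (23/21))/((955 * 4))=2024/1905225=0.00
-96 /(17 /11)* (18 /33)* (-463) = 266688 /17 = 15687.53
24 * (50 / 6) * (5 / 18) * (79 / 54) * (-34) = -2763.37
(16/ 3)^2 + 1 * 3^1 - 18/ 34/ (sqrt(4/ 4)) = 4730/ 153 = 30.92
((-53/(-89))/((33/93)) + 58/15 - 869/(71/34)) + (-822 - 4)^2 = 710936735567/1042635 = 681865.40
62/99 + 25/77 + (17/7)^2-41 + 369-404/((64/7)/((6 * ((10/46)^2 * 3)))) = 6102584839/20529432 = 297.26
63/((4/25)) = 1575/4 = 393.75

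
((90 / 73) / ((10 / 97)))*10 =8730 / 73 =119.59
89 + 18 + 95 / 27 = 2984 / 27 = 110.52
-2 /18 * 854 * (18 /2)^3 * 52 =-3597048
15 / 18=5 / 6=0.83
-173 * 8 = -1384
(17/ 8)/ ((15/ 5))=0.71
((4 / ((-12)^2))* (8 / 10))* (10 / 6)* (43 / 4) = 43 / 108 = 0.40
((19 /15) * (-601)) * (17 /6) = -194123 /90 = -2156.92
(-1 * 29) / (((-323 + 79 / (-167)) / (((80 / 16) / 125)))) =4843 / 1350500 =0.00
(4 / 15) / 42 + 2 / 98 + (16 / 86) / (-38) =39383 / 1801485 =0.02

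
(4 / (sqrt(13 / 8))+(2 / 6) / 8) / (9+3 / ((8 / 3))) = 1 / 243+64 *sqrt(26) / 1053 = 0.31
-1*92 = -92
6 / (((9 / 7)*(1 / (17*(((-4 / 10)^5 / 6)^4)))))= 15597568 / 23174285888671875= 0.00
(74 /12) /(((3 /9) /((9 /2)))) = 333 /4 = 83.25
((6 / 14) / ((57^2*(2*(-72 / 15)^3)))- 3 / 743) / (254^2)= -628891339 / 10047232781881344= -0.00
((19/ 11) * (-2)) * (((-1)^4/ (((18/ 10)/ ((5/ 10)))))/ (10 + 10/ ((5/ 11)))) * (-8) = 95/ 396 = 0.24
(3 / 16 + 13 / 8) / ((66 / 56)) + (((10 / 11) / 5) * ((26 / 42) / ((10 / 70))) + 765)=101287 / 132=767.33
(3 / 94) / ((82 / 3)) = 9 / 7708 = 0.00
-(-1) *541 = 541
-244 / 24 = -10.17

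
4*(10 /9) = 40 /9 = 4.44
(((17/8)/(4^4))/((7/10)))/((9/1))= 85/64512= 0.00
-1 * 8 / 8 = -1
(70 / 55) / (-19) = -14 / 209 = -0.07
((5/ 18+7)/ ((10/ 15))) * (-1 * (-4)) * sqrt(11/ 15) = 131 * sqrt(165)/ 45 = 37.39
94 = 94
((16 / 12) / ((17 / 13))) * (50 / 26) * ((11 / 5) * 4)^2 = 7744 / 51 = 151.84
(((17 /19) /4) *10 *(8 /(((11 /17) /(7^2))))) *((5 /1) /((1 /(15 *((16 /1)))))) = 339864000 /209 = 1626143.54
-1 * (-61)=61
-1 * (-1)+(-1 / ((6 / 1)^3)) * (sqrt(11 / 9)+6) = 35 / 36 - sqrt(11) / 648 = 0.97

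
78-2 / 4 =77.50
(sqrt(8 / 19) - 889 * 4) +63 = -3493 +2 * sqrt(38) / 19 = -3492.35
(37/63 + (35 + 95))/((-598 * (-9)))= 8227/339066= 0.02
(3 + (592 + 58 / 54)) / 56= 10.64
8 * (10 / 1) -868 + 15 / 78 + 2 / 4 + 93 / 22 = -223961 / 286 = -783.08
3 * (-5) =-15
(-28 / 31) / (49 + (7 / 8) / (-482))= -0.02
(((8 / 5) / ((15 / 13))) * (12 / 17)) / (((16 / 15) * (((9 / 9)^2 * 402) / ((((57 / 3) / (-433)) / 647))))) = -247 / 1595459945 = -0.00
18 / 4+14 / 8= 25 / 4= 6.25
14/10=7/5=1.40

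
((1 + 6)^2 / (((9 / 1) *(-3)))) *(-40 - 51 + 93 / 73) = 320950 / 1971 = 162.84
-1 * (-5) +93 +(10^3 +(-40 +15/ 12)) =4237/ 4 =1059.25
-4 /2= -2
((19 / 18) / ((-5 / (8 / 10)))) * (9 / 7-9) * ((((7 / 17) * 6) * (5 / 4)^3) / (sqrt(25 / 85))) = 171 * sqrt(85) / 136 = 11.59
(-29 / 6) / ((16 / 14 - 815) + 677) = 0.04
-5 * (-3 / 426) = 5 / 142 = 0.04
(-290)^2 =84100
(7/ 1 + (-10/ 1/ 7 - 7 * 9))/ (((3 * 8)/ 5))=-335/ 28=-11.96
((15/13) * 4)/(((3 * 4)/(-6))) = -30/13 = -2.31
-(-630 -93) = 723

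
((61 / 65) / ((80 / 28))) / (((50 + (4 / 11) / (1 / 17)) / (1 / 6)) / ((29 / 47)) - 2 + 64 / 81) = 11033253 / 18310622200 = 0.00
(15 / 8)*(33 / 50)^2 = 3267 / 4000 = 0.82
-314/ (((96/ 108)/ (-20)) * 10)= 1413/ 2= 706.50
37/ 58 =0.64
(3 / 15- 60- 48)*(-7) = 3773 / 5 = 754.60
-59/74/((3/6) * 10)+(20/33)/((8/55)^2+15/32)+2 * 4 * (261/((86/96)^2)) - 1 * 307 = 223460150111291/97330490970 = 2295.89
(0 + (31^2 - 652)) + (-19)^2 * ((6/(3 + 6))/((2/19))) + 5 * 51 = 8551/3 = 2850.33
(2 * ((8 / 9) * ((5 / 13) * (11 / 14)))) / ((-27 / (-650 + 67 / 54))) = 7707260 / 597051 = 12.91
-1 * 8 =-8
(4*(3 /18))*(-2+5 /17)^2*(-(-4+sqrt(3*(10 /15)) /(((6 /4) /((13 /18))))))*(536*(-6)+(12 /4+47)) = -20386.18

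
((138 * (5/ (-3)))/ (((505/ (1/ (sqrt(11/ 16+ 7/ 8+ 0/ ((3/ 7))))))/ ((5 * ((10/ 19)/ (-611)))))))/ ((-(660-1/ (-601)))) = -1105840/ 465088592449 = -0.00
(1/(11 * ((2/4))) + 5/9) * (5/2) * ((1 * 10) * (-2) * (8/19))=-29200/1881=-15.52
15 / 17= 0.88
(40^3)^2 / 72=512000000 / 9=56888888.89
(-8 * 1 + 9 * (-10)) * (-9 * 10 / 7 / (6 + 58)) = 315 / 16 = 19.69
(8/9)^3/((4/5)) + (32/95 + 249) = 17328623/69255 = 250.21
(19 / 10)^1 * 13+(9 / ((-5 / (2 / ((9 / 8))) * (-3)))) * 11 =1093 / 30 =36.43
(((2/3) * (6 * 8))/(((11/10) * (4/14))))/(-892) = -0.11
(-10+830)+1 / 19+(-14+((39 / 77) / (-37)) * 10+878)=91152043 / 54131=1683.92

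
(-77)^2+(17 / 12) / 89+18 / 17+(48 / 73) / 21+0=5930.11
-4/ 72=-1/ 18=-0.06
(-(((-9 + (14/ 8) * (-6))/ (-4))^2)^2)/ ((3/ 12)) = -2313441/ 1024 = -2259.22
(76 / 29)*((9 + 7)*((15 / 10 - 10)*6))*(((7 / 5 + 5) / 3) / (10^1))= -330752 / 725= -456.21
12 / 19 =0.63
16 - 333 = -317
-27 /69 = -9 /23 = -0.39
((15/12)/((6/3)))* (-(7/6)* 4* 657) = -7665/4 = -1916.25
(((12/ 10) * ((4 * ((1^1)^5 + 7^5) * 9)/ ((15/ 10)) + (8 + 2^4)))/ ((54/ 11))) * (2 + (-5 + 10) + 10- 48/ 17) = 118828424/ 85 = 1397981.46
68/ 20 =17/ 5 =3.40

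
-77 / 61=-1.26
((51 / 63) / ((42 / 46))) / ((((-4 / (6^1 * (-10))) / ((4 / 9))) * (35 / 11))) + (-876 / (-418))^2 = 2528155208 / 404529741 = 6.25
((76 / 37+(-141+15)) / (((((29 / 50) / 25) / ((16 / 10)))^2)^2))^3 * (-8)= 3160473012011008000000000000000000000000000000000000 / 17921780213706623333773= 176348162644795195012203900000.00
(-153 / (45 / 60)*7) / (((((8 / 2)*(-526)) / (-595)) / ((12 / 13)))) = -372.77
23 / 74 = 0.31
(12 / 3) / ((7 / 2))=8 / 7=1.14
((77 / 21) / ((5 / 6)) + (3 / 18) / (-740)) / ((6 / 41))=160187 / 5328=30.07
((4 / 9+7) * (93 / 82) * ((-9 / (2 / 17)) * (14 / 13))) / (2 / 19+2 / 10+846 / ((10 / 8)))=-454461 / 442390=-1.03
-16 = -16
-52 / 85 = -0.61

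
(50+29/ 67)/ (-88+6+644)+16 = 605843/ 37654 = 16.09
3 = 3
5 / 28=0.18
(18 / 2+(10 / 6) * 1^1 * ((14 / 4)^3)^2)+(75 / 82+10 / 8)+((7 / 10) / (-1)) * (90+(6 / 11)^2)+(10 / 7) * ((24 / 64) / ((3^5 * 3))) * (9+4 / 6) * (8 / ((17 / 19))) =414781365138221 / 137718947520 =3011.80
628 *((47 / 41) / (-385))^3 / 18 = -32600422 / 35397799754625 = -0.00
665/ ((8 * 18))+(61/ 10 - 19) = -5963/ 720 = -8.28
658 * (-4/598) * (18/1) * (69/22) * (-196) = 6964272/143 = 48701.20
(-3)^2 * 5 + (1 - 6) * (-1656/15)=597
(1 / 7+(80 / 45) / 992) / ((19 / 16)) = 4520 / 37107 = 0.12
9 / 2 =4.50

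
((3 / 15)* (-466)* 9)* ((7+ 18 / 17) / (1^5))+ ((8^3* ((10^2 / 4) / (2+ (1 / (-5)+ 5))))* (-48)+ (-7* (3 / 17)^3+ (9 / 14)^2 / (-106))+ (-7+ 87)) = -49521858148477 / 510362440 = -97032.72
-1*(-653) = 653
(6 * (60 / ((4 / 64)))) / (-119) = -5760 / 119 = -48.40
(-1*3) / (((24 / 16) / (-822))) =1644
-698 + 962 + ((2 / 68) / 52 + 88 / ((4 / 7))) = 739025 / 1768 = 418.00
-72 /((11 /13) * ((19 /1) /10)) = -9360 /209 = -44.78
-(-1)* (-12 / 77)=-12 / 77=-0.16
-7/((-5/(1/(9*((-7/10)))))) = -2/9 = -0.22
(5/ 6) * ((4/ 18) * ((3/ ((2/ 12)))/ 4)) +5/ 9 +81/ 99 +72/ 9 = 2021/ 198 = 10.21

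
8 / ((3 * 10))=4 / 15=0.27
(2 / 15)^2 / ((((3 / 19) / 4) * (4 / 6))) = 152 / 225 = 0.68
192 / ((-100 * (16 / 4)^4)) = -3 / 400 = -0.01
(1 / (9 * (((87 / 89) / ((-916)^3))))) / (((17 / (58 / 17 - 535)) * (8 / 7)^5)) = 162334540488782039 / 115858944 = 1401139479.48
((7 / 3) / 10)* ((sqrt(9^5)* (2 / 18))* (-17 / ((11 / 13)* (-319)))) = 13923 / 35090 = 0.40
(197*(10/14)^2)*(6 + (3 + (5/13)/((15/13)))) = 19700/21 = 938.10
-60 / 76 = -15 / 19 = -0.79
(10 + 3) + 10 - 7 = 16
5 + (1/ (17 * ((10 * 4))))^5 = 726966784000001/ 145393356800000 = 5.00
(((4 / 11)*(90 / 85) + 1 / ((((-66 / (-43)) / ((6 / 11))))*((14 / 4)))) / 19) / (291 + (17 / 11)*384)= 7006 / 241969959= 0.00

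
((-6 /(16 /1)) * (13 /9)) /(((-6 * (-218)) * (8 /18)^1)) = -13 /13952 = -0.00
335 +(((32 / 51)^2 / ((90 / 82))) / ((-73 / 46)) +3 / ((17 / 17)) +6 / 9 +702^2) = 4213549558396 / 8544285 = 493142.44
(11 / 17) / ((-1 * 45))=-11 / 765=-0.01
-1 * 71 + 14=-57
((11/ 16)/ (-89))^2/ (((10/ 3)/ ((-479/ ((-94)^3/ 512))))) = 0.00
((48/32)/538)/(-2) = -3/2152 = -0.00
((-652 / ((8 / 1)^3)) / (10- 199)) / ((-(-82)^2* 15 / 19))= -3097 / 2440005120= -0.00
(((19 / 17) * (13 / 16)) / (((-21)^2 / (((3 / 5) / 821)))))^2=61009 / 26940075001862400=0.00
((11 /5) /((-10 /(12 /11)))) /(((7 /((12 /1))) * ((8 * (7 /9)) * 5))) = -81 /6125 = -0.01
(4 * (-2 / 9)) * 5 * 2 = -80 / 9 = -8.89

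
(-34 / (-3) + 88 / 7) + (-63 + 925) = 18604 / 21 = 885.90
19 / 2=9.50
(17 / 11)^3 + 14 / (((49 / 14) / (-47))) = -245315 / 1331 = -184.31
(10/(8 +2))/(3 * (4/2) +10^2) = 0.01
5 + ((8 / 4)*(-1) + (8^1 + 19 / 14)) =173 / 14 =12.36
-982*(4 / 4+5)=-5892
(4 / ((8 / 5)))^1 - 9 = -13 / 2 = -6.50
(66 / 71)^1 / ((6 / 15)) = 165 / 71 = 2.32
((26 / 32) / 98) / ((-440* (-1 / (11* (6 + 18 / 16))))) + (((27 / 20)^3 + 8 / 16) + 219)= 2784289469 / 12544000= 221.96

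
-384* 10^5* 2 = -76800000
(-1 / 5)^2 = 1 / 25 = 0.04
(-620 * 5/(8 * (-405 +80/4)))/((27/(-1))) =-0.04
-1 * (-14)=14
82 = 82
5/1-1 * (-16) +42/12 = 49/2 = 24.50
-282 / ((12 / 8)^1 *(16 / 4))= -47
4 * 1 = 4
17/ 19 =0.89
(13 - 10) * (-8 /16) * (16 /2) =-12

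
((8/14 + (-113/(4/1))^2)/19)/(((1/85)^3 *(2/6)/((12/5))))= 98876949975/532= 185858928.52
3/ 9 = 1/ 3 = 0.33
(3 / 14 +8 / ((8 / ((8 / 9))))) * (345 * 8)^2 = 58824800 / 7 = 8403542.86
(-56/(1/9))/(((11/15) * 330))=-2.08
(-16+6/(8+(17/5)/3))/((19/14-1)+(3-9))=29428/10823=2.72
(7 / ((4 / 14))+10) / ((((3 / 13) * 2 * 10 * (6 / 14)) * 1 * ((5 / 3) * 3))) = 2093 / 600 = 3.49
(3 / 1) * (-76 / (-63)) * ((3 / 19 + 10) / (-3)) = -772 / 63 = -12.25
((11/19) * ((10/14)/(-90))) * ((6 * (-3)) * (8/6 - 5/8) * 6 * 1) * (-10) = -935/266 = -3.52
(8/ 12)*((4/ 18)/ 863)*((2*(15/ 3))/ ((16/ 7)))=35/ 46602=0.00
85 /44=1.93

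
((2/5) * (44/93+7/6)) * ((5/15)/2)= 0.11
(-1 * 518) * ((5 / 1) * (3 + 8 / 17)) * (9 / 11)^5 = -9023277690 / 2737867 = -3295.73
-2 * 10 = -20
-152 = -152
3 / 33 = 0.09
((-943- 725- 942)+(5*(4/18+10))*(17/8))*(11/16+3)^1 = -2656475/288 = -9223.87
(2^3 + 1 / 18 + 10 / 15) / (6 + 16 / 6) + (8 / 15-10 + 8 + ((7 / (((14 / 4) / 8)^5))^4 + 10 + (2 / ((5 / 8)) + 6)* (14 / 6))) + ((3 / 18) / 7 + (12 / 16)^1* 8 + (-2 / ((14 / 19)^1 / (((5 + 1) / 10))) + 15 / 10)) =314320713418654563992887583 / 8640561948096260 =36377346208.13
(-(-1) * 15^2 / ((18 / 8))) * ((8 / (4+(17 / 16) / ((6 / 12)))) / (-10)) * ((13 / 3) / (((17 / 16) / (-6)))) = 319.62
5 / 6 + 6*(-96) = -3451 / 6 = -575.17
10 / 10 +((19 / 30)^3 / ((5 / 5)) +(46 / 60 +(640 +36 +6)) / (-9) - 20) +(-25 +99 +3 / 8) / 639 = -90571093 / 958500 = -94.49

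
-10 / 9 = -1.11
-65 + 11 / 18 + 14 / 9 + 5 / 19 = -7133 / 114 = -62.57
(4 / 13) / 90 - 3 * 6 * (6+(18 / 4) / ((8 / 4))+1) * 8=-1332.00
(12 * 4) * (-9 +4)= -240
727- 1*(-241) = 968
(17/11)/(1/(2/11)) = 34/121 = 0.28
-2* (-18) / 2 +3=21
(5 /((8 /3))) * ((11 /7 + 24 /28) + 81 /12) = 3855 /224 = 17.21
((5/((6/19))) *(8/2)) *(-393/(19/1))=-1310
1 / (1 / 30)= 30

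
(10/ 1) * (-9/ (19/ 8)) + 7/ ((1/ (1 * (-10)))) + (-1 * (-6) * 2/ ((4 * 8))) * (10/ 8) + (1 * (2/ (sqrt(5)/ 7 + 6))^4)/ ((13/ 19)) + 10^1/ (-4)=-8316437513386823543/ 75667657501970144-216921629568 * sqrt(5)/ 124453384049293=-109.91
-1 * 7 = -7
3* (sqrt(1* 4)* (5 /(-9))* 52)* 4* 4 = -8320 /3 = -2773.33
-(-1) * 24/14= 12/7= 1.71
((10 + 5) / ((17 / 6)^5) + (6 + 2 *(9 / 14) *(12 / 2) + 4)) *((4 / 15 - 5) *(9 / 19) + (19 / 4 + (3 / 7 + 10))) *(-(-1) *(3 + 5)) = 12173149194856 / 6609434335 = 1841.78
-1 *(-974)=974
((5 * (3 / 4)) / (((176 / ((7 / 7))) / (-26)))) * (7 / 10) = -273 / 704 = -0.39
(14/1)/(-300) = -0.05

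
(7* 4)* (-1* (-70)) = 1960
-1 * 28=-28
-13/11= -1.18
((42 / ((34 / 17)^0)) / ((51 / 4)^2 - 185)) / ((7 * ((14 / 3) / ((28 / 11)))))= -576 / 3949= -0.15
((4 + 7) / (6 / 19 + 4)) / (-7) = -209 / 574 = -0.36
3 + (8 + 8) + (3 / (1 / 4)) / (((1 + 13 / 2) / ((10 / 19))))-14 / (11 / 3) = 3349 / 209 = 16.02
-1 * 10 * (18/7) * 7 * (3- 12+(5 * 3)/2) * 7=1890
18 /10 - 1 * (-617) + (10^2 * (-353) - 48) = -173646 /5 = -34729.20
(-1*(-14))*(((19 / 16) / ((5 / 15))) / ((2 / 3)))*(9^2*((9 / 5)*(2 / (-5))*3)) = -2617839 / 200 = -13089.20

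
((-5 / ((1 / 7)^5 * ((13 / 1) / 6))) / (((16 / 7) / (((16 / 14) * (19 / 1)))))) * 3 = -14369985 / 13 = -1105383.46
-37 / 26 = -1.42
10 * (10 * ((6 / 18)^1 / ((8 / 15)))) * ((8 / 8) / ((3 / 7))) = 875 / 6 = 145.83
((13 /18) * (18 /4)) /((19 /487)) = 6331 /76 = 83.30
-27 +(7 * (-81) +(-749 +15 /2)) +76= -2519 /2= -1259.50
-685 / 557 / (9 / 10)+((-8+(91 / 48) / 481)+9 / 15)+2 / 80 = -25930261 / 2967696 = -8.74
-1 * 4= -4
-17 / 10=-1.70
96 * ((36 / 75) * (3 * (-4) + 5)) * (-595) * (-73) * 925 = -12959614080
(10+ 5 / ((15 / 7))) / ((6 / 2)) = 37 / 9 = 4.11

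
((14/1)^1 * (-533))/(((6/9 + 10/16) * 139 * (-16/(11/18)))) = 41041/25854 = 1.59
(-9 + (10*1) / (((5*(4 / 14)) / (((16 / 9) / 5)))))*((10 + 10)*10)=-11720 / 9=-1302.22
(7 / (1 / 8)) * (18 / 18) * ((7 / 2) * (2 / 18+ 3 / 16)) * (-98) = -103243 / 18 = -5735.72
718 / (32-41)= -718 / 9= -79.78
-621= -621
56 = 56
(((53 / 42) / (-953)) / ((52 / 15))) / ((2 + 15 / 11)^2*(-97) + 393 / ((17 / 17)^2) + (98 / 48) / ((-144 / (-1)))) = 13852080 / 25547165824453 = 0.00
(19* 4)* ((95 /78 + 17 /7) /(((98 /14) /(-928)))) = -70210624 /1911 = -36740.25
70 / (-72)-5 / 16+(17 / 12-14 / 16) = -107 / 144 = -0.74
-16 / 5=-3.20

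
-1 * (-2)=2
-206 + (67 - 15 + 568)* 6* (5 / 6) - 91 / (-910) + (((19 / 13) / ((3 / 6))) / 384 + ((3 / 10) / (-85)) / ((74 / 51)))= 6681910039 / 2308800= 2894.11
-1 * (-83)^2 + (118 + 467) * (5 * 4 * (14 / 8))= 13586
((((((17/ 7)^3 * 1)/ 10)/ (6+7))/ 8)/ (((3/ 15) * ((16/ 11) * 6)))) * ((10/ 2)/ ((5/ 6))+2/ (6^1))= 1026817/ 20547072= 0.05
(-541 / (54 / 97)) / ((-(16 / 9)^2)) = 157431 / 512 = 307.48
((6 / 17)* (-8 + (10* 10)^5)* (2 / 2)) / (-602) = -29999999976 / 5117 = -5862810.24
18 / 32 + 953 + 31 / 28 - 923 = 3547 / 112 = 31.67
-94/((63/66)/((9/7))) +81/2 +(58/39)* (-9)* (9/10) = -625269/6370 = -98.16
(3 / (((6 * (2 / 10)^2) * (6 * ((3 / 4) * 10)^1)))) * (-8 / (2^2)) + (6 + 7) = 112 / 9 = 12.44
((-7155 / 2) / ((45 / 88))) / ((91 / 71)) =-496716 / 91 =-5458.42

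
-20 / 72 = -5 / 18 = -0.28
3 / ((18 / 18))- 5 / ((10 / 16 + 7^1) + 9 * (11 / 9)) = 407 / 149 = 2.73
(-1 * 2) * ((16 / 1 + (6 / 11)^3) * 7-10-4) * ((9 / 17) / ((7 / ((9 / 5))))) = -610740 / 22627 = -26.99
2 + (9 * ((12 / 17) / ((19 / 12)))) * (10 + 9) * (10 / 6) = 2194 / 17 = 129.06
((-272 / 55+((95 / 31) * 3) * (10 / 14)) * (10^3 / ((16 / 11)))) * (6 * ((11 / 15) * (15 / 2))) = 15964575 / 434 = 36784.74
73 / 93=0.78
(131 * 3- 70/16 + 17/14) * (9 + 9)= 196479/28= 7017.11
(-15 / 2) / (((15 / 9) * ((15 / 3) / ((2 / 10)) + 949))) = -9 / 1948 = -0.00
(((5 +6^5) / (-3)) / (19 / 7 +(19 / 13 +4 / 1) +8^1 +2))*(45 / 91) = -116715 / 1654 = -70.57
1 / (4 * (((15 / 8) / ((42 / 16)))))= 7 / 20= 0.35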